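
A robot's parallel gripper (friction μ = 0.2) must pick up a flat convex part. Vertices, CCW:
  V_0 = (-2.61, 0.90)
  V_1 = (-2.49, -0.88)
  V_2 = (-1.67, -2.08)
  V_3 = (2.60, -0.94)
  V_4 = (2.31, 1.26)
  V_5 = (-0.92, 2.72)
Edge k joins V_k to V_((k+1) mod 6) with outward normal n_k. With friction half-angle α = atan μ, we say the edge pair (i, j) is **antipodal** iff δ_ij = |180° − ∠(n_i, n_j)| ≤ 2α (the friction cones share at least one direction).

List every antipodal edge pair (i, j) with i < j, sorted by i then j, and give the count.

count = 1; pairs: (0,3)

α = atan 0.2 = 11.31°;  2α = 22.62°
n_0 = (-0.9977, -0.0673)
n_1 = (-0.8256, -0.5642)
n_2 = (+0.2579, -0.9662)
n_3 = (+0.9914, +0.1307)
n_4 = (+0.4119, +0.9112)
n_5 = (-0.7328, +0.6805)
  (0,1): δ = 149.51°  ·
  (0,2): δ = 78.91°  ·
  (0,3): δ = 3.65°  ✓
  (0,4): δ = 61.82°  ·
  (0,5): δ = 133.26°  ·
  (1,2): δ = 109.40°  ·
  (1,3): δ = 26.84°  ·
  (1,4): δ = 31.33°  ·
  (1,5): δ = 102.77°  ·
  (2,3): δ = 97.44°  ·
  (2,4): δ = 39.27°  ·
  (2,5): δ = 32.17°  ·
  (3,4): δ = 121.83°  ·
  (3,5): δ = 50.39°  ·
  (4,5): δ = 108.56°  ·
antipodal pairs: 1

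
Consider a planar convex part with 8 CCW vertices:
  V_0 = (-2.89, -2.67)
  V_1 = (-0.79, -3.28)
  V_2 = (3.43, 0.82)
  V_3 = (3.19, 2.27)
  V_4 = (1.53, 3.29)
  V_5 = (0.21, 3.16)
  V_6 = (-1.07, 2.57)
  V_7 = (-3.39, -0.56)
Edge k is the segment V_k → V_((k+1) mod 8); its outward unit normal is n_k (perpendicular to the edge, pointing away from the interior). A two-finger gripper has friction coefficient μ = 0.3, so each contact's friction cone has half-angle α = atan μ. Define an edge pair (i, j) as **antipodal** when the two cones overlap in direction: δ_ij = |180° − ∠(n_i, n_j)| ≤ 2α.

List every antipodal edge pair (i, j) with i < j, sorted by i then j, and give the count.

count = 5; pairs: (0,3), (0,4), (1,5), (1,6), (2,7)

α = atan 0.3 = 16.70°;  2α = 33.40°
n_0 = (-0.2789, -0.9603)
n_1 = (+0.6968, -0.7172)
n_2 = (+0.9866, +0.1633)
n_3 = (+0.5235, +0.8520)
n_4 = (-0.0980, +0.9952)
n_5 = (-0.4186, +0.9082)
n_6 = (-0.8034, +0.5955)
n_7 = (-0.9731, -0.2306)
  (0,1): δ = 119.63°  ·
  (0,2): δ = 64.40°  ·
  (0,3): δ = 15.37°  ✓
  (0,4): δ = 21.82°  ✓
  (0,5): δ = 40.94°  ·
  (0,6): δ = 69.65°  ·
  (0,7): δ = 119.53°  ·
  (1,2): δ = 124.78°  ·
  (1,3): δ = 75.74°  ·
  (1,4): δ = 38.55°  ·
  (1,5): δ = 19.43°  ✓
  (1,6): δ = 9.28°  ✓
  (1,7): δ = 59.16°  ·
  (2,3): δ = 130.97°  ·
  (2,4): δ = 93.77°  ·
  (2,5): δ = 74.65°  ·
  (2,6): δ = 45.94°  ·
  (2,7): δ = 3.93°  ✓
  (3,4): δ = 142.81°  ·
  (3,5): δ = 123.68°  ·
  (3,6): δ = 94.98°  ·
  (3,7): δ = 45.10°  ·
  (4,5): δ = 160.88°  ·
  (4,6): δ = 132.17°  ·
  (4,7): δ = 82.29°  ·
  (5,6): δ = 151.29°  ·
  (5,7): δ = 101.42°  ·
  (6,7): δ = 130.12°  ·
antipodal pairs: 5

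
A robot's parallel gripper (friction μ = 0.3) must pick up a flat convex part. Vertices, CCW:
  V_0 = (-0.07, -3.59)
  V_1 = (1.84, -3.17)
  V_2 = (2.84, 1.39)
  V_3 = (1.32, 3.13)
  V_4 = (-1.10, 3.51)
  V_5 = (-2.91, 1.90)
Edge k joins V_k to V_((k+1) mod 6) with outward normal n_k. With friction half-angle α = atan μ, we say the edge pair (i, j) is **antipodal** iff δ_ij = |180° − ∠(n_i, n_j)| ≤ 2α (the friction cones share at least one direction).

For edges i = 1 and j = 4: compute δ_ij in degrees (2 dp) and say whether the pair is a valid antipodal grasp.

δ = 35.98°, invalid

α = atan 0.3 = 16.70°;  2α = 33.40°
edge 1: e_1 = (+1.00, +4.56);  n_1 = (+0.9768, -0.2142)
edge 4: e_4 = (-1.81, -1.61);  n_4 = (-0.6646, +0.7472)
∠(n_1, n_4) = 144.02°
δ = |180° − 144.02°| = 35.98°
35.98° > 2α = 33.40°  →  invalid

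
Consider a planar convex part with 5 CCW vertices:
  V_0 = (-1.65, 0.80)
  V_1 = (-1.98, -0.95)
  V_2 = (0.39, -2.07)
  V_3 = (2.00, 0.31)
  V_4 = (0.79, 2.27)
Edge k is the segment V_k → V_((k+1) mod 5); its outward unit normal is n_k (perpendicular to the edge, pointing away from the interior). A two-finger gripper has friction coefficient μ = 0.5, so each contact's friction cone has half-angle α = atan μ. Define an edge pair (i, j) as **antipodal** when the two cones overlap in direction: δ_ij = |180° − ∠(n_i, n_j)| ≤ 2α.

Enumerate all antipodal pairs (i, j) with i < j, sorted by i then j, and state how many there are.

α = atan 0.5 = 26.57°;  2α = 53.13°
n_0 = (-0.9827, +0.1853)
n_1 = (-0.4273, -0.9041)
n_2 = (+0.8283, -0.5603)
n_3 = (+0.8509, +0.5253)
n_4 = (-0.5160, +0.8566)
  (0,1): δ = 104.62°  ·
  (0,2): δ = 23.40°  ✓
  (0,3): δ = 42.37°  ✓
  (0,4): δ = 131.75°  ·
  (1,2): δ = 98.78°  ·
  (1,3): δ = 33.02°  ✓
  (1,4): δ = 56.36°  ·
  (2,3): δ = 114.23°  ·
  (2,4): δ = 24.86°  ✓
  (3,4): δ = 90.62°  ·
antipodal pairs: 4

count = 4; pairs: (0,2), (0,3), (1,3), (2,4)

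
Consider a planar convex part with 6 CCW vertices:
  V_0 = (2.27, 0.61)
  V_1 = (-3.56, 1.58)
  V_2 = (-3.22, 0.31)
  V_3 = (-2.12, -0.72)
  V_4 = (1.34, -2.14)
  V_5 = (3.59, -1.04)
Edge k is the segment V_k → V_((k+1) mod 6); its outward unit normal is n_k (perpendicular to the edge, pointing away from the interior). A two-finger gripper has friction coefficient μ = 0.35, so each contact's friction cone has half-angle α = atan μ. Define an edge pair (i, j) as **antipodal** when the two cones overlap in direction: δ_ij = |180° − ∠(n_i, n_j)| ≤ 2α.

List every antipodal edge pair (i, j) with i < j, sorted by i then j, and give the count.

α = atan 0.35 = 19.29°;  2α = 38.58°
n_0 = (+0.1641, +0.9864)
n_1 = (-0.9660, -0.2586)
n_2 = (-0.6835, -0.7300)
n_3 = (-0.3797, -0.9251)
n_4 = (+0.4392, -0.8984)
n_5 = (+0.7809, +0.6247)
  (0,1): δ = 65.57°  ·
  (0,2): δ = 33.67°  ✓
  (0,3): δ = 12.87°  ✓
  (0,4): δ = 35.50°  ✓
  (0,5): δ = 138.11°  ·
  (1,2): δ = 148.11°  ·
  (1,3): δ = 127.30°  ·
  (1,4): δ = 78.93°  ·
  (1,5): δ = 23.67°  ✓
  (2,3): δ = 159.20°  ·
  (2,4): δ = 110.83°  ·
  (2,5): δ = 8.22°  ✓
  (3,4): δ = 131.63°  ·
  (3,5): δ = 29.03°  ✓
  (4,5): δ = 77.39°  ·
antipodal pairs: 6

count = 6; pairs: (0,2), (0,3), (0,4), (1,5), (2,5), (3,5)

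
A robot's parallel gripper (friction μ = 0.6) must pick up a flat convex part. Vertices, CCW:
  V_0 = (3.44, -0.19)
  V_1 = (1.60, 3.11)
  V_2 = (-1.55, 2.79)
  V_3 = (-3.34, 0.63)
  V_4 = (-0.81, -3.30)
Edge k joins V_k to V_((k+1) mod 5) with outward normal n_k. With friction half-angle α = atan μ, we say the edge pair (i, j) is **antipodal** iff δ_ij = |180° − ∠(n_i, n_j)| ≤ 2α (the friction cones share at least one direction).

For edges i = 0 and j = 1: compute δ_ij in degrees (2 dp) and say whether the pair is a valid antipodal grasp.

δ = 113.34°, invalid

α = atan 0.6 = 30.96°;  2α = 61.93°
edge 0: e_0 = (-1.84, +3.30);  n_0 = (+0.8734, +0.4870)
edge 1: e_1 = (-3.15, -0.32);  n_1 = (-0.1011, +0.9949)
∠(n_0, n_1) = 66.66°
δ = |180° − 66.66°| = 113.34°
113.34° > 2α = 61.93°  →  invalid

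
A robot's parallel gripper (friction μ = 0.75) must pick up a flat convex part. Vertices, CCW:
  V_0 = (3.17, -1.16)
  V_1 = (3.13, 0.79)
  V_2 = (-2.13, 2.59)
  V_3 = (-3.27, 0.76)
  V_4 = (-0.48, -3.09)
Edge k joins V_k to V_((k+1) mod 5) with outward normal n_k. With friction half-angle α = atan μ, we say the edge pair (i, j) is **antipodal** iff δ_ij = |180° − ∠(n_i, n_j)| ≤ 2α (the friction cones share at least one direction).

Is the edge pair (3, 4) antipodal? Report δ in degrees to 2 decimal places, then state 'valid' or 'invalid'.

α = atan 0.75 = 36.87°;  2α = 73.74°
edge 3: e_3 = (+2.79, -3.85);  n_3 = (-0.8097, -0.5868)
edge 4: e_4 = (+3.65, +1.93);  n_4 = (+0.4674, -0.8840)
∠(n_3, n_4) = 81.94°
δ = |180° − 81.94°| = 98.06°
98.06° > 2α = 73.74°  →  invalid

δ = 98.06°, invalid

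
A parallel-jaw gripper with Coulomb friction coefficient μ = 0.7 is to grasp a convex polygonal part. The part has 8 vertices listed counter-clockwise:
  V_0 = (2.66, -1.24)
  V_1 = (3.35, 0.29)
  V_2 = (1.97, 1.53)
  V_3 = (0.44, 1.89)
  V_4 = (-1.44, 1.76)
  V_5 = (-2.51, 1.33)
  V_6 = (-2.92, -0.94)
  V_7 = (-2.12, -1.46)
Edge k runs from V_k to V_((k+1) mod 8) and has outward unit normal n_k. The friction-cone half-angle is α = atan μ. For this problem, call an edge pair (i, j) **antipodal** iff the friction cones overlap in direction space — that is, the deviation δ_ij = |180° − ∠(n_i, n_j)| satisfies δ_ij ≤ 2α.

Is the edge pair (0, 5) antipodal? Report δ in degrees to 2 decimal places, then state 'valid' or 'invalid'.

δ = 14.04°, valid

α = atan 0.7 = 34.99°;  2α = 69.98°
edge 0: e_0 = (+0.69, +1.53);  n_0 = (+0.9116, -0.4111)
edge 5: e_5 = (-0.41, -2.27);  n_5 = (-0.9841, +0.1777)
∠(n_0, n_5) = 165.96°
δ = |180° − 165.96°| = 14.04°
14.04° ≤ 2α = 69.98°  →  valid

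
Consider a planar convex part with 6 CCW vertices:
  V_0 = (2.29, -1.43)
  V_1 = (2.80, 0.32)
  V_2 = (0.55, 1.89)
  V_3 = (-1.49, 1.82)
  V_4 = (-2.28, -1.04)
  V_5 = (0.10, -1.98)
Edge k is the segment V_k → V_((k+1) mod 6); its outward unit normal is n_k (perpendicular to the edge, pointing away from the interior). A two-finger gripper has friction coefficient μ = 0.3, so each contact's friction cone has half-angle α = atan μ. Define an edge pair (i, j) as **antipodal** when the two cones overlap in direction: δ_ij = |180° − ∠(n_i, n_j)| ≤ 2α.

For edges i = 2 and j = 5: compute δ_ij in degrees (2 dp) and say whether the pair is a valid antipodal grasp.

α = atan 0.3 = 16.70°;  2α = 33.40°
edge 2: e_2 = (-2.04, -0.07);  n_2 = (-0.0343, +0.9994)
edge 5: e_5 = (+2.19, +0.55);  n_5 = (+0.2436, -0.9699)
∠(n_2, n_5) = 167.87°
δ = |180° − 167.87°| = 12.13°
12.13° ≤ 2α = 33.40°  →  valid

δ = 12.13°, valid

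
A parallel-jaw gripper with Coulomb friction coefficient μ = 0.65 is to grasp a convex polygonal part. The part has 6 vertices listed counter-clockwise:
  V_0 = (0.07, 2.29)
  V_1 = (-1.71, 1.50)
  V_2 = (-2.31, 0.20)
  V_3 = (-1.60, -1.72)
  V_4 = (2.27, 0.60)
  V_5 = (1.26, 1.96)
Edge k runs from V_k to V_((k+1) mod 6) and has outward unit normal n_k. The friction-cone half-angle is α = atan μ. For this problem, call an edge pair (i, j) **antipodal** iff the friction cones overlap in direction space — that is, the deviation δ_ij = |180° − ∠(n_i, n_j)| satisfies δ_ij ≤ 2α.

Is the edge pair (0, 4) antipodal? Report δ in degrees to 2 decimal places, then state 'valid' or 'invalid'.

α = atan 0.65 = 33.02°;  2α = 66.05°
edge 0: e_0 = (-1.78, -0.79);  n_0 = (-0.4057, +0.9140)
edge 4: e_4 = (-1.01, +1.36);  n_4 = (+0.8028, +0.5962)
∠(n_0, n_4) = 77.33°
δ = |180° − 77.33°| = 102.67°
102.67° > 2α = 66.05°  →  invalid

δ = 102.67°, invalid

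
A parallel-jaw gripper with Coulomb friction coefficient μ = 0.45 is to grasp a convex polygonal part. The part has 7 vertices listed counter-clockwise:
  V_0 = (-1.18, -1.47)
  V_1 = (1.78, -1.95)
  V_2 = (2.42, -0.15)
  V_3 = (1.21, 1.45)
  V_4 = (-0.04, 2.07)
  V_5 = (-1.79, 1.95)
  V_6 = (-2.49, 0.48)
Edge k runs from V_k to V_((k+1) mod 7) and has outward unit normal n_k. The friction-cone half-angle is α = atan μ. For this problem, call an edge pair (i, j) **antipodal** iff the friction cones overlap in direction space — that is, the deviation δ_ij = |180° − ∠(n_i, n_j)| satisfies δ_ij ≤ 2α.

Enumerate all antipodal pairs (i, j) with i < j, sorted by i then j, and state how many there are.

α = atan 0.45 = 24.23°;  2α = 48.46°
n_0 = (-0.1601, -0.9871)
n_1 = (+0.9422, -0.3350)
n_2 = (+0.7976, +0.6032)
n_3 = (+0.4443, +0.8959)
n_4 = (-0.0684, +0.9977)
n_5 = (-0.9029, +0.4299)
n_6 = (-0.8301, -0.5576)
  (0,1): δ = 100.36°  ·
  (0,2): δ = 43.69°  ✓
  (0,3): δ = 17.17°  ✓
  (0,4): δ = 13.13°  ✓
  (0,5): δ = 73.75°  ·
  (0,6): δ = 133.10°  ·
  (1,2): δ = 123.33°  ·
  (1,3): δ = 96.81°  ·
  (1,4): δ = 66.50°  ·
  (1,5): δ = 5.89°  ✓
  (1,6): δ = 53.47°  ·
  (2,3): δ = 153.48°  ·
  (2,4): δ = 123.18°  ·
  (2,5): δ = 62.56°  ·
  (2,6): δ = 3.21°  ✓
  (3,4): δ = 149.70°  ·
  (3,5): δ = 89.08°  ·
  (3,6): δ = 29.73°  ✓
  (4,5): δ = 119.39°  ·
  (4,6): δ = 60.03°  ·
  (5,6): δ = 120.64°  ·
antipodal pairs: 6

count = 6; pairs: (0,2), (0,3), (0,4), (1,5), (2,6), (3,6)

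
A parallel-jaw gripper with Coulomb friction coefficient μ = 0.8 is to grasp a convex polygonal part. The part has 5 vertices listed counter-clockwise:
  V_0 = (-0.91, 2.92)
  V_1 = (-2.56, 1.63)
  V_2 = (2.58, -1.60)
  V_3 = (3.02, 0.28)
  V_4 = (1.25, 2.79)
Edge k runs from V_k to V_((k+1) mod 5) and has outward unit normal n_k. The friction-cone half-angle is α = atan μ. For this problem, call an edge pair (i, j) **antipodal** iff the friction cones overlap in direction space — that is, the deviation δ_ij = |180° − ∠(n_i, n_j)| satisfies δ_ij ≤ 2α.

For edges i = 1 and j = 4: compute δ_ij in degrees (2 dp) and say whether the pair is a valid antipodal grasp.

δ = 28.70°, valid

α = atan 0.8 = 38.66°;  2α = 77.32°
edge 1: e_1 = (+5.14, -3.23);  n_1 = (-0.5321, -0.8467)
edge 4: e_4 = (-2.16, +0.13);  n_4 = (+0.0601, +0.9982)
∠(n_1, n_4) = 151.30°
δ = |180° − 151.30°| = 28.70°
28.70° ≤ 2α = 77.32°  →  valid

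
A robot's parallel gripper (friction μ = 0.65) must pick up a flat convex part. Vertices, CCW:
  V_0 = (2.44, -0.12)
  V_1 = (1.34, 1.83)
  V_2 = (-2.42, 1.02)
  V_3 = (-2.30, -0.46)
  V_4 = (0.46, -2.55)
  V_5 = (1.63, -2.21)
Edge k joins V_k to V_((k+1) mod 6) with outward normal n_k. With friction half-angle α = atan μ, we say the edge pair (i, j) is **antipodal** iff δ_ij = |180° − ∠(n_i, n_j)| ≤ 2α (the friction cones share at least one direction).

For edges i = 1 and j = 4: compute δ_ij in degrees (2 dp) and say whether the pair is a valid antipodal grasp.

α = atan 0.65 = 33.02°;  2α = 66.05°
edge 1: e_1 = (-3.76, -0.81);  n_1 = (-0.2106, +0.9776)
edge 4: e_4 = (+1.17, +0.34);  n_4 = (+0.2791, -0.9603)
∠(n_1, n_4) = 175.95°
δ = |180° − 175.95°| = 4.05°
4.05° ≤ 2α = 66.05°  →  valid

δ = 4.05°, valid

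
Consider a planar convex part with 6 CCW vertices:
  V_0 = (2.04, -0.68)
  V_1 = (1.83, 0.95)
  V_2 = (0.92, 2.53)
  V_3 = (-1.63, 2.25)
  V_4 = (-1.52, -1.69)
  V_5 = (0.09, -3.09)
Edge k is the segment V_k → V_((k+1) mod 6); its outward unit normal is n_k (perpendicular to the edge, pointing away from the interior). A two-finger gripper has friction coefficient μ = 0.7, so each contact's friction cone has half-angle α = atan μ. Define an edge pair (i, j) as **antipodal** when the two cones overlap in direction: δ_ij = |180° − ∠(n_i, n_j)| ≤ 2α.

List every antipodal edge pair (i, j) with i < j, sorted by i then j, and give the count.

α = atan 0.7 = 34.99°;  2α = 69.98°
n_0 = (+0.9918, +0.1278)
n_1 = (+0.8666, +0.4991)
n_2 = (-0.1091, +0.9940)
n_3 = (-0.9996, -0.0279)
n_4 = (-0.6562, -0.7546)
n_5 = (+0.7774, -0.6290)
  (0,1): δ = 157.40°  ·
  (0,2): δ = 91.08°  ·
  (0,3): δ = 5.74°  ✓
  (0,4): δ = 41.65°  ✓
  (0,5): δ = 133.68°  ·
  (1,2): δ = 113.67°  ·
  (1,3): δ = 28.34°  ✓
  (1,4): δ = 19.05°  ✓
  (1,5): δ = 111.08°  ·
  (2,3): δ = 94.67°  ·
  (2,4): δ = 47.28°  ✓
  (2,5): δ = 44.76°  ✓
  (3,4): δ = 132.61°  ·
  (3,5): δ = 40.58°  ✓
  (4,5): δ = 87.97°  ·
antipodal pairs: 7

count = 7; pairs: (0,3), (0,4), (1,3), (1,4), (2,4), (2,5), (3,5)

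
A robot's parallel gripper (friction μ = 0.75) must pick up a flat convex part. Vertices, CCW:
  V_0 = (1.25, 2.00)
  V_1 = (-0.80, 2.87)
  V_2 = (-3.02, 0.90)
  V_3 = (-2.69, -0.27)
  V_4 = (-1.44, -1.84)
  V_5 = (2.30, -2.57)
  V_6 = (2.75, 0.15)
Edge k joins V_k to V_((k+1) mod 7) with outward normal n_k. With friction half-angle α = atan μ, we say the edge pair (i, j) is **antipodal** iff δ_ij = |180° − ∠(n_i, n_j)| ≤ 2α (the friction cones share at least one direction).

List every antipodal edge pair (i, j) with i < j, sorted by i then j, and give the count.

count = 10; pairs: (0,2), (0,3), (0,4), (1,4), (1,5), (2,5), (2,6), (3,5), (3,6), (4,6)

α = atan 0.75 = 36.87°;  2α = 73.74°
n_0 = (+0.3907, +0.9205)
n_1 = (-0.6637, +0.7480)
n_2 = (-0.9624, -0.2715)
n_3 = (-0.7823, -0.6229)
n_4 = (-0.1916, -0.9815)
n_5 = (+0.9866, -0.1632)
n_6 = (+0.7768, +0.6298)
  (0,1): δ = 115.42°  ·
  (0,2): δ = 51.25°  ✓
  (0,3): δ = 28.48°  ✓
  (0,4): δ = 11.95°  ✓
  (0,5): δ = 103.60°  ·
  (0,6): δ = 152.03°  ·
  (1,2): δ = 115.83°  ·
  (1,3): δ = 93.06°  ·
  (1,4): δ = 52.63°  ✓
  (1,5): δ = 39.02°  ✓
  (1,6): δ = 87.45°  ·
  (2,3): δ = 157.23°  ·
  (2,4): δ = 116.80°  ·
  (2,5): δ = 25.15°  ✓
  (2,6): δ = 23.28°  ✓
  (3,4): δ = 139.57°  ·
  (3,5): δ = 47.92°  ✓
  (3,6): δ = 0.51°  ✓
  (4,5): δ = 88.35°  ·
  (4,6): δ = 39.92°  ✓
  (5,6): δ = 131.57°  ·
antipodal pairs: 10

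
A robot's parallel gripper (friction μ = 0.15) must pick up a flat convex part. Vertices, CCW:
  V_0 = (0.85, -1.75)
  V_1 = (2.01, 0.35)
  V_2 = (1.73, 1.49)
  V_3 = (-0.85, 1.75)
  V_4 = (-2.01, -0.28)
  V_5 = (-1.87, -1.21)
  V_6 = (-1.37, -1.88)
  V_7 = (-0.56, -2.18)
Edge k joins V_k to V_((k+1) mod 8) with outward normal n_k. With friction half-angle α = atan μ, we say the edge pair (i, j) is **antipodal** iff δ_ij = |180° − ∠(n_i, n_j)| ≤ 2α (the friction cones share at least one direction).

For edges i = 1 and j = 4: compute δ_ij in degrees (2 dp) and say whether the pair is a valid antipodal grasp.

α = atan 0.15 = 8.53°;  2α = 17.06°
edge 1: e_1 = (-0.28, +1.14);  n_1 = (+0.9711, +0.2385)
edge 4: e_4 = (+0.14, -0.93);  n_4 = (-0.9889, -0.1489)
∠(n_1, n_4) = 174.76°
δ = |180° − 174.76°| = 5.24°
5.24° ≤ 2α = 17.06°  →  valid

δ = 5.24°, valid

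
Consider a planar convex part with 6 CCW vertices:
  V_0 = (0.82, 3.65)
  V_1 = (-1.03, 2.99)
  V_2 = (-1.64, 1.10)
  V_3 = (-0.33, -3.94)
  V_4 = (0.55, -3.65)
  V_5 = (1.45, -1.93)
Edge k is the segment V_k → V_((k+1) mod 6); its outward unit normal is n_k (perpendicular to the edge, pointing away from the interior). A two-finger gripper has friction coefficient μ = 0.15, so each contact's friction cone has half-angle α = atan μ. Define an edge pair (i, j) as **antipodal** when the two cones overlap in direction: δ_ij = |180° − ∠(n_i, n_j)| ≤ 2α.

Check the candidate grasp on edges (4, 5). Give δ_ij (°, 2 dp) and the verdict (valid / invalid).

δ = 145.94°, invalid

α = atan 0.15 = 8.53°;  2α = 17.06°
edge 4: e_4 = (+0.90, +1.72);  n_4 = (+0.8860, -0.4636)
edge 5: e_5 = (-0.63, +5.58);  n_5 = (+0.9937, +0.1122)
∠(n_4, n_5) = 34.06°
δ = |180° − 34.06°| = 145.94°
145.94° > 2α = 17.06°  →  invalid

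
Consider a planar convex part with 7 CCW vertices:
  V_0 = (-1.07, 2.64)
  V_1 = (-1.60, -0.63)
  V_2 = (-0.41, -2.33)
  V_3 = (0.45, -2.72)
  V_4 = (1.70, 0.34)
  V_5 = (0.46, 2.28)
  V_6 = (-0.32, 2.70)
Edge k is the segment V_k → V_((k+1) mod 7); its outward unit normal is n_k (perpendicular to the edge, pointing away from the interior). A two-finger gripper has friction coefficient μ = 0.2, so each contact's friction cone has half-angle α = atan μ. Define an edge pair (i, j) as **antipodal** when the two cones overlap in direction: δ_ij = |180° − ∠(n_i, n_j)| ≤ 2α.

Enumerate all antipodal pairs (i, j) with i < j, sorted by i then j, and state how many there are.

α = atan 0.2 = 11.31°;  2α = 22.62°
n_0 = (-0.9871, +0.1600)
n_1 = (-0.8192, -0.5735)
n_2 = (-0.4130, -0.9107)
n_3 = (+0.9257, -0.3782)
n_4 = (+0.8426, +0.5386)
n_5 = (+0.4741, +0.8805)
n_6 = (-0.0797, +0.9968)
  (0,1): δ = 135.80°  ·
  (0,2): δ = 105.19°  ·
  (0,3): δ = 13.01°  ✓
  (0,4): δ = 41.79°  ·
  (0,5): δ = 70.91°  ·
  (0,6): δ = 103.78°  ·
  (1,2): δ = 149.39°  ·
  (1,3): δ = 57.21°  ·
  (1,4): δ = 2.41°  ✓
  (1,5): δ = 26.71°  ·
  (1,6): δ = 59.58°  ·
  (2,3): δ = 87.83°  ·
  (2,4): δ = 33.02°  ·
  (2,5): δ = 3.91°  ✓
  (2,6): δ = 28.97°  ·
  (3,4): δ = 125.19°  ·
  (3,5): δ = 96.08°  ·
  (3,6): δ = 63.21°  ·
  (4,5): δ = 150.89°  ·
  (4,6): δ = 118.01°  ·
  (5,6): δ = 147.13°  ·
antipodal pairs: 3

count = 3; pairs: (0,3), (1,4), (2,5)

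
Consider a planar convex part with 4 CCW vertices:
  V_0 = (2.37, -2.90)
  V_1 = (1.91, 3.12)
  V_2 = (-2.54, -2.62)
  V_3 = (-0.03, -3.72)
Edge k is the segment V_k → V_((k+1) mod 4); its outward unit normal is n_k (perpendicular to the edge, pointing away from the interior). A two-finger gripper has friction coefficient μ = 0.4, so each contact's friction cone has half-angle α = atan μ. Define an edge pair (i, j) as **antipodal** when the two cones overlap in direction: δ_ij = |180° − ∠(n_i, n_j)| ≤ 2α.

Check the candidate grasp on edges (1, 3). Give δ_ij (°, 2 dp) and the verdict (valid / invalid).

α = atan 0.4 = 21.80°;  2α = 43.60°
edge 1: e_1 = (-4.45, -5.74);  n_1 = (-0.7903, +0.6127)
edge 3: e_3 = (+2.40, +0.82);  n_3 = (+0.3233, -0.9463)
∠(n_1, n_3) = 146.65°
δ = |180° − 146.65°| = 33.35°
33.35° ≤ 2α = 43.60°  →  valid

δ = 33.35°, valid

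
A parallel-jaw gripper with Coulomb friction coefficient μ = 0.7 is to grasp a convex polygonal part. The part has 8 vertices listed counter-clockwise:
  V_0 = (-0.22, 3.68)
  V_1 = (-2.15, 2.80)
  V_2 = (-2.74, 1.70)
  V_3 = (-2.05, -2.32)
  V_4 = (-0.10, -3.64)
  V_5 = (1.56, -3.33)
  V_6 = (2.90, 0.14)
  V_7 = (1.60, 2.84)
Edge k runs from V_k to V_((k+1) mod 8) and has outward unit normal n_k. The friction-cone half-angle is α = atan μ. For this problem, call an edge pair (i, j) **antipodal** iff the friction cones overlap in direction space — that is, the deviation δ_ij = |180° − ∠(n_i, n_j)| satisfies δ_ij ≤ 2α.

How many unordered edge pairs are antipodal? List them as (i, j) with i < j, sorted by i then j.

count = 12; pairs: (0,3), (0,4), (0,5), (1,4), (1,5), (1,6), (2,5), (2,6), (2,7), (3,6), (3,7), (4,7)

α = atan 0.7 = 34.99°;  2α = 69.98°
n_0 = (-0.4149, +0.9099)
n_1 = (-0.8812, +0.4727)
n_2 = (-0.9856, -0.1692)
n_3 = (-0.5606, -0.8281)
n_4 = (+0.1836, -0.9830)
n_5 = (+0.9329, -0.3602)
n_6 = (+0.9010, +0.4338)
n_7 = (+0.4191, +0.9080)
  (0,1): δ = 142.72°  ·
  (0,2): δ = 104.77°  ·
  (0,3): δ = 58.61°  ✓
  (0,4): δ = 13.93°  ✓
  (0,5): δ = 44.37°  ✓
  (0,6): δ = 91.20°  ·
  (0,7): δ = 130.71°  ·
  (1,2): δ = 142.05°  ·
  (1,3): δ = 95.89°  ·
  (1,4): δ = 51.21°  ✓
  (1,5): δ = 7.09°  ✓
  (1,6): δ = 53.92°  ✓
  (1,7): δ = 93.43°  ·
  (2,3): δ = 133.83°  ·
  (2,4): δ = 89.16°  ·
  (2,5): δ = 30.85°  ✓
  (2,6): δ = 15.97°  ✓
  (2,7): δ = 55.49°  ✓
  (3,4): δ = 135.33°  ·
  (3,5): δ = 77.02°  ·
  (3,6): δ = 30.20°  ✓
  (3,7): δ = 9.32°  ✓
  (4,5): δ = 121.69°  ·
  (4,6): δ = 74.87°  ·
  (4,7): δ = 35.35°  ✓
  (5,6): δ = 133.18°  ·
  (5,7): δ = 93.66°  ·
  (6,7): δ = 140.49°  ·
antipodal pairs: 12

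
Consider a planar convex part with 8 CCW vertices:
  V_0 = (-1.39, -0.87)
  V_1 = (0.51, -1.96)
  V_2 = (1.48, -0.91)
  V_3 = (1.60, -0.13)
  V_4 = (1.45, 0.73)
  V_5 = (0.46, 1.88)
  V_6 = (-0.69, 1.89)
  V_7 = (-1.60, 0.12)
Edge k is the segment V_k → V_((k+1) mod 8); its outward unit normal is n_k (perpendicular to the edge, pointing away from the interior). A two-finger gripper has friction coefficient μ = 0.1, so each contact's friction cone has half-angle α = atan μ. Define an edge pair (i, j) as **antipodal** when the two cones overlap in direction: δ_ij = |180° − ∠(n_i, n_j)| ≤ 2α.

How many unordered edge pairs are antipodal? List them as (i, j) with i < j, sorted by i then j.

count = 1; pairs: (3,7)

α = atan 0.1 = 5.71°;  2α = 11.42°
n_0 = (-0.4976, -0.8674)
n_1 = (+0.7345, -0.6786)
n_2 = (+0.9884, -0.1521)
n_3 = (+0.9851, +0.1718)
n_4 = (+0.7579, +0.6524)
n_5 = (+0.0087, +1.0000)
n_6 = (-0.8893, +0.4572)
n_7 = (-0.9782, -0.2075)
  (0,1): δ = 102.89°  ·
  (0,2): δ = 68.90°  ·
  (0,3): δ = 50.26°  ·
  (0,4): δ = 19.43°  ·
  (0,5): δ = 29.34°  ·
  (0,6): δ = 92.63°  ·
  (0,7): δ = 131.82°  ·
  (1,2): δ = 146.01°  ·
  (1,3): δ = 127.37°  ·
  (1,4): δ = 96.54°  ·
  (1,5): δ = 47.77°  ·
  (1,6): δ = 15.52°  ·
  (1,7): δ = 54.71°  ·
  (2,3): δ = 161.36°  ·
  (2,4): δ = 130.53°  ·
  (2,5): δ = 81.75°  ·
  (2,6): δ = 18.46°  ·
  (2,7): δ = 20.72°  ·
  (3,4): δ = 149.17°  ·
  (3,5): δ = 100.39°  ·
  (3,6): δ = 37.10°  ·
  (3,7): δ = 2.08°  ✓
  (4,5): δ = 131.22°  ·
  (4,6): δ = 67.93°  ·
  (4,7): δ = 28.75°  ·
  (5,6): δ = 116.71°  ·
  (5,7): δ = 77.53°  ·
  (6,7): δ = 140.82°  ·
antipodal pairs: 1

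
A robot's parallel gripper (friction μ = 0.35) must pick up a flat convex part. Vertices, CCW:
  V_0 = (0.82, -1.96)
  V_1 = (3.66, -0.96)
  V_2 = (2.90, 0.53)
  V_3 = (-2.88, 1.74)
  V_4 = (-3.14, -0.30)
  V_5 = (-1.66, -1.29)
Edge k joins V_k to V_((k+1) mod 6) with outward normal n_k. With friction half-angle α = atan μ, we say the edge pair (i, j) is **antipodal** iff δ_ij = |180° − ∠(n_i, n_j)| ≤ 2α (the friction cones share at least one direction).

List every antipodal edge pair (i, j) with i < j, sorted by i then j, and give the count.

α = atan 0.35 = 19.29°;  2α = 38.58°
n_0 = (+0.3321, -0.9432)
n_1 = (+0.8908, +0.4544)
n_2 = (+0.2049, +0.9788)
n_3 = (-0.9920, +0.1264)
n_4 = (-0.5560, -0.8312)
n_5 = (-0.2608, -0.9654)
  (0,1): δ = 82.37°  ·
  (0,2): δ = 31.22°  ✓
  (0,3): δ = 63.34°  ·
  (0,4): δ = 126.82°  ·
  (0,5): δ = 145.48°  ·
  (1,2): δ = 128.85°  ·
  (1,3): δ = 34.29°  ✓
  (1,4): δ = 29.20°  ✓
  (1,5): δ = 47.86°  ·
  (2,3): δ = 85.44°  ·
  (2,4): δ = 21.96°  ✓
  (2,5): δ = 3.29°  ✓
  (3,4): δ = 116.52°  ·
  (3,5): δ = 97.85°  ·
  (4,5): δ = 161.34°  ·
antipodal pairs: 5

count = 5; pairs: (0,2), (1,3), (1,4), (2,4), (2,5)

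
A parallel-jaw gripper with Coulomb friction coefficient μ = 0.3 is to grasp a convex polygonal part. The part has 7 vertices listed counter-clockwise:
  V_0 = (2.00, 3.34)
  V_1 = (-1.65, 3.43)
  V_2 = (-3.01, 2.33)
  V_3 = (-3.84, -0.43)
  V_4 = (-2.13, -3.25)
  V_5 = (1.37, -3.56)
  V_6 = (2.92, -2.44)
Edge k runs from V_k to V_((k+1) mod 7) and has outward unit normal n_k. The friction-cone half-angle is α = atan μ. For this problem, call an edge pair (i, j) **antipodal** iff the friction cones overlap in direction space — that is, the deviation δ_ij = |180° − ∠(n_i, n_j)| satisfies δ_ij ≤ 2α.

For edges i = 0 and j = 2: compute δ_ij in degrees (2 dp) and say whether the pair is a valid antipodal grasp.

α = atan 0.3 = 16.70°;  2α = 33.40°
edge 0: e_0 = (-3.65, +0.09);  n_0 = (+0.0247, +0.9997)
edge 2: e_2 = (-0.83, -2.76);  n_2 = (-0.9576, +0.2880)
∠(n_0, n_2) = 74.68°
δ = |180° − 74.68°| = 105.32°
105.32° > 2α = 33.40°  →  invalid

δ = 105.32°, invalid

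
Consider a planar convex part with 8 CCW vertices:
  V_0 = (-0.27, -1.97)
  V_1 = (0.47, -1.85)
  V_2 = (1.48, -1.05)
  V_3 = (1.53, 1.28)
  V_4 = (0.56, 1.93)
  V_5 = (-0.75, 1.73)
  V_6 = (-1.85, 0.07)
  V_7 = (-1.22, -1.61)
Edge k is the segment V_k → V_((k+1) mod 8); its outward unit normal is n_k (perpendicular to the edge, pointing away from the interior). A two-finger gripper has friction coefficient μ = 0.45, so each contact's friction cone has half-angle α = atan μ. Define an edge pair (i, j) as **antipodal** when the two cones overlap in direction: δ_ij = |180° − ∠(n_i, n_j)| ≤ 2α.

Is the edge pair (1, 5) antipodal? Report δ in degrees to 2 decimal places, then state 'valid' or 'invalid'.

δ = 18.09°, valid

α = atan 0.45 = 24.23°;  2α = 48.46°
edge 1: e_1 = (+1.01, +0.80);  n_1 = (+0.6209, -0.7839)
edge 5: e_5 = (-1.10, -1.66);  n_5 = (-0.8336, +0.5524)
∠(n_1, n_5) = 161.91°
δ = |180° − 161.91°| = 18.09°
18.09° ≤ 2α = 48.46°  →  valid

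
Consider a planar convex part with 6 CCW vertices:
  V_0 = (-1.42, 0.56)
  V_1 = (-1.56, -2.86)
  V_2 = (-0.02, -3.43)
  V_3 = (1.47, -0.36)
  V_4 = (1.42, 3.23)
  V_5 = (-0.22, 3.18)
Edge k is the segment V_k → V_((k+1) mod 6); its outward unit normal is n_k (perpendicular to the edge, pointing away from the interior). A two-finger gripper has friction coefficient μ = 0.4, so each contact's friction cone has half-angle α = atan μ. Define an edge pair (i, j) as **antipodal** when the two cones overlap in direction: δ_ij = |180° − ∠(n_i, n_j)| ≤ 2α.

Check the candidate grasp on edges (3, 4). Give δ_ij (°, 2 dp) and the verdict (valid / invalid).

α = atan 0.4 = 21.80°;  2α = 43.60°
edge 3: e_3 = (-0.05, +3.59);  n_3 = (+0.9999, +0.0139)
edge 4: e_4 = (-1.64, -0.05);  n_4 = (-0.0305, +0.9995)
∠(n_3, n_4) = 90.95°
δ = |180° − 90.95°| = 89.05°
89.05° > 2α = 43.60°  →  invalid

δ = 89.05°, invalid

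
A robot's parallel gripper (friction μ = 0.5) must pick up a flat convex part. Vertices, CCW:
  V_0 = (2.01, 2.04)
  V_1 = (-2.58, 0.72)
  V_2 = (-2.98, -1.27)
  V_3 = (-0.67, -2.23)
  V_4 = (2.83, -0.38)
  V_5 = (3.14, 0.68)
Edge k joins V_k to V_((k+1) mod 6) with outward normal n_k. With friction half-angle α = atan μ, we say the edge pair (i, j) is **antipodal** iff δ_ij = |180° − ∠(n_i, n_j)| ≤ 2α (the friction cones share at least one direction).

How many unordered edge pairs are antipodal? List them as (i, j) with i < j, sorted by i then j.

count = 6; pairs: (0,2), (0,3), (1,3), (1,4), (1,5), (2,5)

α = atan 0.5 = 26.57°;  2α = 53.13°
n_0 = (-0.2764, +0.9610)
n_1 = (-0.9804, +0.1971)
n_2 = (-0.3838, -0.9234)
n_3 = (+0.4673, -0.8841)
n_4 = (+0.9598, -0.2807)
n_5 = (+0.7691, +0.6391)
  (0,1): δ = 117.41°  ·
  (0,2): δ = 38.61°  ✓
  (0,3): δ = 11.82°  ✓
  (0,4): δ = 57.65°  ·
  (0,5): δ = 113.68°  ·
  (1,2): δ = 101.20°  ·
  (1,3): δ = 50.78°  ✓
  (1,4): δ = 4.94°  ✓
  (1,5): δ = 51.09°  ✓
  (2,3): δ = 129.57°  ·
  (2,4): δ = 83.73°  ·
  (2,5): δ = 27.71°  ✓
  (3,4): δ = 134.16°  ·
  (3,5): δ = 78.14°  ·
  (4,5): δ = 123.98°  ·
antipodal pairs: 6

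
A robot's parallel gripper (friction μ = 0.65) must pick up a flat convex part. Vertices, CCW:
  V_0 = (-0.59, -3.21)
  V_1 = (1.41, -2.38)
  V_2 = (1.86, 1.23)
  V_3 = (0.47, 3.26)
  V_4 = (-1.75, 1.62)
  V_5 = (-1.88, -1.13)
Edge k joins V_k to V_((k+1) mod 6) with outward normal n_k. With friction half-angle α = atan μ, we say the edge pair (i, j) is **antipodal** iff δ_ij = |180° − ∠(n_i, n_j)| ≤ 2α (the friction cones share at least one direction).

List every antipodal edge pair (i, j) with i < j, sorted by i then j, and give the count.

α = atan 0.65 = 33.02°;  2α = 66.05°
n_0 = (+0.3833, -0.9236)
n_1 = (+0.9923, -0.1237)
n_2 = (+0.8251, +0.5650)
n_3 = (-0.5942, +0.8043)
n_4 = (-0.9989, +0.0472)
n_5 = (-0.8498, -0.5271)
  (0,1): δ = 119.64°  ·
  (0,2): δ = 78.14°  ·
  (0,3): δ = 13.92°  ✓
  (0,4): δ = 64.76°  ✓
  (0,5): δ = 99.27°  ·
  (1,2): δ = 138.49°  ·
  (1,3): δ = 46.44°  ✓
  (1,4): δ = 4.40°  ✓
  (1,5): δ = 38.91°  ✓
  (2,3): δ = 87.95°  ·
  (2,4): δ = 37.11°  ✓
  (2,5): δ = 2.59°  ✓
  (3,4): δ = 129.16°  ·
  (3,5): δ = 94.65°  ·
  (4,5): δ = 145.49°  ·
antipodal pairs: 7

count = 7; pairs: (0,3), (0,4), (1,3), (1,4), (1,5), (2,4), (2,5)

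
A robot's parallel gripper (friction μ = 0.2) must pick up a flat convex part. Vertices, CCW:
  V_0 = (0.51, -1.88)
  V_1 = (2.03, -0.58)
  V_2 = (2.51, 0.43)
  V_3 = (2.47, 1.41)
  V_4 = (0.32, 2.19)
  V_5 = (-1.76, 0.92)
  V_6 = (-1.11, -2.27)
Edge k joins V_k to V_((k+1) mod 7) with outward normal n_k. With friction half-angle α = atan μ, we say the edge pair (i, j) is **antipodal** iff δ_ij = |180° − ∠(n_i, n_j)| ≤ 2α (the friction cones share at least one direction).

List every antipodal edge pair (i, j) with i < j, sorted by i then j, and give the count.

count = 3; pairs: (0,4), (2,5), (4,6)

α = atan 0.2 = 11.31°;  2α = 22.62°
n_0 = (+0.6500, -0.7600)
n_1 = (+0.9032, -0.4292)
n_2 = (+0.9992, +0.0408)
n_3 = (+0.3410, +0.9400)
n_4 = (-0.5211, +0.8535)
n_5 = (-0.9799, -0.1997)
n_6 = (+0.2341, -0.9722)
  (0,1): δ = 155.96°  ·
  (0,2): δ = 128.20°  ·
  (0,3): δ = 60.48°  ·
  (0,4): δ = 9.13°  ✓
  (0,5): δ = 60.98°  ·
  (0,6): δ = 153.00°  ·
  (1,2): δ = 152.24°  ·
  (1,3): δ = 84.52°  ·
  (1,4): δ = 33.17°  ·
  (1,5): δ = 36.94°  ·
  (1,6): δ = 128.96°  ·
  (2,3): δ = 112.28°  ·
  (2,4): δ = 60.93°  ·
  (2,5): δ = 9.18°  ✓
  (2,6): δ = 101.20°  ·
  (3,4): δ = 128.65°  ·
  (3,5): δ = 58.54°  ·
  (3,6): δ = 33.48°  ·
  (4,5): δ = 109.89°  ·
  (4,6): δ = 17.87°  ✓
  (5,6): δ = 87.98°  ·
antipodal pairs: 3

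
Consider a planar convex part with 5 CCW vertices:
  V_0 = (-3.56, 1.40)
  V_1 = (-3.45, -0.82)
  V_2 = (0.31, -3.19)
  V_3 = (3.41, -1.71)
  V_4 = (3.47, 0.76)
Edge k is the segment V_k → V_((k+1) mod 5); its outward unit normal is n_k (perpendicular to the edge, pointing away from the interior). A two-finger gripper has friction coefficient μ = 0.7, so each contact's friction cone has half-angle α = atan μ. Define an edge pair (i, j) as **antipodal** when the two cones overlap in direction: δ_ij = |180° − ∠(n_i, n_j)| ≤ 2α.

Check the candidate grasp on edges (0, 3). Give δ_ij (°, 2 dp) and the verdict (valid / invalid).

δ = 4.23°, valid

α = atan 0.7 = 34.99°;  2α = 69.98°
edge 0: e_0 = (+0.11, -2.22);  n_0 = (-0.9988, -0.0495)
edge 3: e_3 = (+0.06, +2.47);  n_3 = (+0.9997, -0.0243)
∠(n_0, n_3) = 175.77°
δ = |180° − 175.77°| = 4.23°
4.23° ≤ 2α = 69.98°  →  valid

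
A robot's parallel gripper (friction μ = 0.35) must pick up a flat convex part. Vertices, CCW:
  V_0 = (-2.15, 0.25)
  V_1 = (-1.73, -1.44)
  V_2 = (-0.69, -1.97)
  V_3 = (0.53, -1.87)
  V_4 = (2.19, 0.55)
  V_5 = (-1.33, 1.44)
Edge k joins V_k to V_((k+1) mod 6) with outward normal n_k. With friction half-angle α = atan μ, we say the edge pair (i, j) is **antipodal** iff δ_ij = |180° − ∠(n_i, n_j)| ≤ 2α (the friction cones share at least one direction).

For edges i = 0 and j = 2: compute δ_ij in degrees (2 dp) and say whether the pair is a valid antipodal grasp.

α = atan 0.35 = 19.29°;  2α = 38.58°
edge 0: e_0 = (+0.42, -1.69);  n_0 = (-0.9705, -0.2412)
edge 2: e_2 = (+1.22, +0.10);  n_2 = (+0.0817, -0.9967)
∠(n_0, n_2) = 80.73°
δ = |180° − 80.73°| = 99.27°
99.27° > 2α = 38.58°  →  invalid

δ = 99.27°, invalid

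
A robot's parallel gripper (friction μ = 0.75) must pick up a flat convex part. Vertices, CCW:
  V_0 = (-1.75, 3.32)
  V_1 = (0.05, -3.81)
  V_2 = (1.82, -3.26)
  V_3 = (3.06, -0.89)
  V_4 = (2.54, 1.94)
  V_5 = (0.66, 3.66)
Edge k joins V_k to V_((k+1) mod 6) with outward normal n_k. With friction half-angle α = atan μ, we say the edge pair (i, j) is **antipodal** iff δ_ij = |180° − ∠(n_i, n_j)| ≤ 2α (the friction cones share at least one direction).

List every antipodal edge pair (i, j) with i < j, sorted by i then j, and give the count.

count = 6; pairs: (0,2), (0,3), (0,4), (1,4), (1,5), (2,5)

α = atan 0.75 = 36.87°;  2α = 73.74°
n_0 = (-0.9696, -0.2448)
n_1 = (+0.2967, -0.9550)
n_2 = (+0.8861, -0.4636)
n_3 = (+0.9835, +0.1807)
n_4 = (+0.6750, +0.7378)
n_5 = (-0.1397, +0.9902)
  (0,1): δ = 86.91°  ·
  (0,2): δ = 41.79°  ✓
  (0,3): δ = 3.76°  ✓
  (0,4): δ = 33.38°  ✓
  (0,5): δ = 83.86°  ·
  (1,2): δ = 134.88°  ·
  (1,3): δ = 96.85°  ·
  (1,4): δ = 59.72°  ✓
  (1,5): δ = 9.23°  ✓
  (2,3): δ = 141.97°  ·
  (2,4): δ = 104.84°  ·
  (2,5): δ = 54.35°  ✓
  (3,4): δ = 142.87°  ·
  (3,5): δ = 92.38°  ·
  (4,5): δ = 129.51°  ·
antipodal pairs: 6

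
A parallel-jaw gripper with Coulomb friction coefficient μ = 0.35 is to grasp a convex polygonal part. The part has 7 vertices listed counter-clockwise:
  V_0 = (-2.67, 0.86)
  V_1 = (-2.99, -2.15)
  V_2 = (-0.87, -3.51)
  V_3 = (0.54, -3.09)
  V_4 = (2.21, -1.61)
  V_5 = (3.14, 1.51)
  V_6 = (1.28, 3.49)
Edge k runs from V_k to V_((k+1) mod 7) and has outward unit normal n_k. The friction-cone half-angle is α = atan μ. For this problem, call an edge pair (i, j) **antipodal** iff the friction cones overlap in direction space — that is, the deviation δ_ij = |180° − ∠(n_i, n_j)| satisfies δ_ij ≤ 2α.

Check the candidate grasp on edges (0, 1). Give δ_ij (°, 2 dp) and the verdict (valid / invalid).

α = atan 0.35 = 19.29°;  2α = 38.58°
edge 0: e_0 = (-0.32, -3.01);  n_0 = (-0.9944, +0.1057)
edge 1: e_1 = (+2.12, -1.36);  n_1 = (-0.5400, -0.8417)
∠(n_0, n_1) = 63.39°
δ = |180° − 63.39°| = 116.61°
116.61° > 2α = 38.58°  →  invalid

δ = 116.61°, invalid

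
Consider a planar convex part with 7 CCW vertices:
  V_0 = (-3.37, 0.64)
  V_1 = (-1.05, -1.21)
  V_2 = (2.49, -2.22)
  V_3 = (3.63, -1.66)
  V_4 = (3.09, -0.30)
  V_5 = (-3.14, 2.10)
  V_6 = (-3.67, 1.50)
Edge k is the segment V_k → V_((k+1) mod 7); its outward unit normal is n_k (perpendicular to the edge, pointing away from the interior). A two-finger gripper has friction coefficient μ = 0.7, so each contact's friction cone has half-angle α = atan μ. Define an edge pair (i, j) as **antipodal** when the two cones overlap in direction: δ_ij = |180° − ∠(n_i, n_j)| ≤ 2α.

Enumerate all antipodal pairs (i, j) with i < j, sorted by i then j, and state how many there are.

α = atan 0.7 = 34.99°;  2α = 69.98°
n_0 = (-0.6235, -0.7819)
n_1 = (-0.2744, -0.9616)
n_2 = (+0.4409, -0.8976)
n_3 = (+0.9294, +0.3690)
n_4 = (+0.3595, +0.9332)
n_5 = (-0.7495, +0.6620)
n_6 = (-0.9442, -0.3294)
  (0,1): δ = 157.35°  ·
  (0,2): δ = 115.27°  ·
  (0,3): δ = 29.77°  ✓
  (0,4): δ = 17.50°  ✓
  (0,5): δ = 87.11°  ·
  (0,6): δ = 147.80°  ·
  (1,2): δ = 137.91°  ·
  (1,3): δ = 52.42°  ✓
  (1,4): δ = 5.14°  ✓
  (1,5): δ = 64.47°  ✓
  (1,6): δ = 125.15°  ·
  (2,3): δ = 94.51°  ·
  (2,4): δ = 47.23°  ✓
  (2,5): δ = 22.38°  ✓
  (2,6): δ = 83.07°  ·
  (3,4): δ = 132.72°  ·
  (3,5): δ = 63.11°  ✓
  (3,6): δ = 2.43°  ✓
  (4,5): δ = 110.39°  ·
  (4,6): δ = 49.70°  ✓
  (5,6): δ = 119.31°  ·
antipodal pairs: 10

count = 10; pairs: (0,3), (0,4), (1,3), (1,4), (1,5), (2,4), (2,5), (3,5), (3,6), (4,6)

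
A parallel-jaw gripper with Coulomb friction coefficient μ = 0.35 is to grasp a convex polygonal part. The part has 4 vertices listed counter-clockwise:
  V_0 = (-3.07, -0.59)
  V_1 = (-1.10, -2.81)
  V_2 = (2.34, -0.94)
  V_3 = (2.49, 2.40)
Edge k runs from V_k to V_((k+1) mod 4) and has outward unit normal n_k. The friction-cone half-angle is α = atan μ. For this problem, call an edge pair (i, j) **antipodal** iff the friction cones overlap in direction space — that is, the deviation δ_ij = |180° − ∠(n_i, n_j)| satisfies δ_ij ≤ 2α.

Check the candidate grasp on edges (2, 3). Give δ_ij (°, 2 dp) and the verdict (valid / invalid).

α = atan 0.35 = 19.29°;  2α = 38.58°
edge 2: e_2 = (+0.15, +3.34);  n_2 = (+0.9990, -0.0449)
edge 3: e_3 = (-5.56, -2.99);  n_3 = (-0.4736, +0.8807)
∠(n_2, n_3) = 120.84°
δ = |180° − 120.84°| = 59.16°
59.16° > 2α = 38.58°  →  invalid

δ = 59.16°, invalid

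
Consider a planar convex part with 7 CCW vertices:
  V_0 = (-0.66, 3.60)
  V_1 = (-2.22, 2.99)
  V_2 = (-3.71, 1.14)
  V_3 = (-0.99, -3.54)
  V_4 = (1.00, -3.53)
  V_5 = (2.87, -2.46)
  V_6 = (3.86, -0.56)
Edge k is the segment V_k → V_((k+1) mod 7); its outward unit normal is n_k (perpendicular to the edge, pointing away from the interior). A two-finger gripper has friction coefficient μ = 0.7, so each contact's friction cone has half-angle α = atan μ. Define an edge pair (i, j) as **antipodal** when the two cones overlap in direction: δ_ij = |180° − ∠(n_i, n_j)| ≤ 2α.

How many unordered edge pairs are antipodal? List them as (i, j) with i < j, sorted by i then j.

count = 9; pairs: (0,3), (0,4), (0,5), (1,3), (1,4), (1,5), (2,5), (2,6), (3,6)

α = atan 0.7 = 34.99°;  2α = 69.98°
n_0 = (-0.3642, +0.9313)
n_1 = (-0.7788, +0.6273)
n_2 = (-0.8646, -0.5025)
n_3 = (+0.0050, -1.0000)
n_4 = (+0.4966, -0.8680)
n_5 = (+0.8868, -0.4621)
n_6 = (+0.6772, +0.7358)
  (0,1): δ = 150.20°  ·
  (0,2): δ = 81.19°  ·
  (0,3): δ = 21.07°  ✓
  (0,4): δ = 8.42°  ✓
  (0,5): δ = 41.12°  ✓
  (0,6): δ = 116.02°  ·
  (1,2): δ = 110.99°  ·
  (1,3): δ = 50.86°  ✓
  (1,4): δ = 21.37°  ✓
  (1,5): δ = 11.33°  ✓
  (1,6): δ = 86.22°  ·
  (2,3): δ = 119.88°  ·
  (2,4): δ = 90.39°  ·
  (2,5): δ = 57.69°  ✓
  (2,6): δ = 17.21°  ✓
  (3,4): δ = 150.51°  ·
  (3,5): δ = 117.81°  ·
  (3,6): δ = 42.91°  ✓
  (4,5): δ = 147.30°  ·
  (4,6): δ = 72.40°  ·
  (5,6): δ = 105.10°  ·
antipodal pairs: 9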